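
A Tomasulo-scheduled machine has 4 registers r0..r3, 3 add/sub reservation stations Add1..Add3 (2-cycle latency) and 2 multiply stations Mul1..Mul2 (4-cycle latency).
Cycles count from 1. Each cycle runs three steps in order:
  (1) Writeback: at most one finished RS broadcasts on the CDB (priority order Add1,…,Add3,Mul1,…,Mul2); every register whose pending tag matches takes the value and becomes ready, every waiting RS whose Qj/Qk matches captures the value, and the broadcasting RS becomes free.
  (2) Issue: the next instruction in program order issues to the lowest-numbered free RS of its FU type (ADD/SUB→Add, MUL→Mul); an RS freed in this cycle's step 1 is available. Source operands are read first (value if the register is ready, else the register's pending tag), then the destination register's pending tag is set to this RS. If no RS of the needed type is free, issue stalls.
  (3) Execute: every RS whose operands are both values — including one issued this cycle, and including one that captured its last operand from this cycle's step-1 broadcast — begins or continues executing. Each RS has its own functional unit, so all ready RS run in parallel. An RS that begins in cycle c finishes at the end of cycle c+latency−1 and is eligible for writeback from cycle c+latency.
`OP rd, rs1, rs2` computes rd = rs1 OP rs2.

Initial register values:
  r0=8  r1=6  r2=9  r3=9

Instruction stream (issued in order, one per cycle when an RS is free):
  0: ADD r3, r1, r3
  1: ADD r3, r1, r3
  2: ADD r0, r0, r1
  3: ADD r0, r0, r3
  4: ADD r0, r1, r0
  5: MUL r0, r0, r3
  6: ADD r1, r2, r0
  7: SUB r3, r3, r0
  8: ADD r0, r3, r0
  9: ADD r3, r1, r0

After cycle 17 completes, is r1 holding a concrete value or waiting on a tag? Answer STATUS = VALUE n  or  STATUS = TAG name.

  c1: issue ADD r3<-Add1  regs: r0:8,r1:6,r2:9,r3:Add1
  c2: issue ADD r3<-Add2  regs: r0:8,r1:6,r2:9,r3:Add2
  c3: CDB Add1=15; issue ADD r0<-Add1  regs: r0:Add1,r1:6,r2:9,r3:Add2
  c4: issue ADD r0<-Add3  regs: r0:Add3,r1:6,r2:9,r3:Add2
  c5: CDB Add1=14; issue ADD r0<-Add1  regs: r0:Add1,r1:6,r2:9,r3:Add2
  c6: CDB Add2=21; issue MUL r0<-Mul1  regs: r0:Mul1,r1:6,r2:9,r3:21
  c7: issue ADD r1<-Add2  regs: r0:Mul1,r1:Add2,r2:9,r3:21
  c8: CDB Add3=35; issue SUB r3<-Add3  regs: r0:Mul1,r1:Add2,r2:9,r3:Add3
  c9: stall  regs: r0:Mul1,r1:Add2,r2:9,r3:Add3
  c10: CDB Add1=41; issue ADD r0<-Add1  regs: r0:Add1,r1:Add2,r2:9,r3:Add3
  c11: stall  regs: r0:Add1,r1:Add2,r2:9,r3:Add3
  c12: stall  regs: r0:Add1,r1:Add2,r2:9,r3:Add3
  c13: stall  regs: r0:Add1,r1:Add2,r2:9,r3:Add3
  c14: CDB Mul1=861; stall  regs: r0:Add1,r1:Add2,r2:9,r3:Add3
  c15: stall  regs: r0:Add1,r1:Add2,r2:9,r3:Add3
  c16: CDB Add2=870; issue ADD r3<-Add2  regs: r0:Add1,r1:870,r2:9,r3:Add2
  c17: CDB Add3=-840  regs: r0:Add1,r1:870,r2:9,r3:Add2

STATUS = VALUE 870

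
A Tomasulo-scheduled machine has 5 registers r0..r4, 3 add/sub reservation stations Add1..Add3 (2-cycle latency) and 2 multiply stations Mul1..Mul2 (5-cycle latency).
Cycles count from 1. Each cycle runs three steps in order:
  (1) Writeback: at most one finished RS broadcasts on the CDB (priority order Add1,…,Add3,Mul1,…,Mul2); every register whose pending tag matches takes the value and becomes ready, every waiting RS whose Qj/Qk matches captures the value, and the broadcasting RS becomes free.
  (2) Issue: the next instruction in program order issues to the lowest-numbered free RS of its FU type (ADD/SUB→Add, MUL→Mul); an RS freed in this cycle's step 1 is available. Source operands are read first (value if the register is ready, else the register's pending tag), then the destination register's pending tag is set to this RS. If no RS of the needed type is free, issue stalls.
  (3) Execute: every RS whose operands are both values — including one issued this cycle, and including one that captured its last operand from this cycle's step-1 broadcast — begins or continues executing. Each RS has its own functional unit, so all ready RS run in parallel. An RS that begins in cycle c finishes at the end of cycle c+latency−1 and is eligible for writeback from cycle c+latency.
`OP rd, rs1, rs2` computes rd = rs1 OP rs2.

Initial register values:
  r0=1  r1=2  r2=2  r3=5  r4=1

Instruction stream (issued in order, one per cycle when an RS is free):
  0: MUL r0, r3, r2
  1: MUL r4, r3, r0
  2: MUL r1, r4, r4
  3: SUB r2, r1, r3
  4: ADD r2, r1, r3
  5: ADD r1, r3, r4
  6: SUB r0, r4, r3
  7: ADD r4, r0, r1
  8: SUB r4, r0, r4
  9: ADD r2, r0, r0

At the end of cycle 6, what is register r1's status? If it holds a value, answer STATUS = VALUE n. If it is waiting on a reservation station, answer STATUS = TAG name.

STATUS = TAG Mul1

c1: issue MUL r0<-Mul1 | r0:Mul1,r1:2,r2:2,r3:5,r4:1
c2: issue MUL r4<-Mul2 | r0:Mul1,r1:2,r2:2,r3:5,r4:Mul2
c3: stall | r0:Mul1,r1:2,r2:2,r3:5,r4:Mul2
c4: stall | r0:Mul1,r1:2,r2:2,r3:5,r4:Mul2
c5: stall | r0:Mul1,r1:2,r2:2,r3:5,r4:Mul2
c6: CDB Mul1=10; issue MUL r1<-Mul1 | r0:10,r1:Mul1,r2:2,r3:5,r4:Mul2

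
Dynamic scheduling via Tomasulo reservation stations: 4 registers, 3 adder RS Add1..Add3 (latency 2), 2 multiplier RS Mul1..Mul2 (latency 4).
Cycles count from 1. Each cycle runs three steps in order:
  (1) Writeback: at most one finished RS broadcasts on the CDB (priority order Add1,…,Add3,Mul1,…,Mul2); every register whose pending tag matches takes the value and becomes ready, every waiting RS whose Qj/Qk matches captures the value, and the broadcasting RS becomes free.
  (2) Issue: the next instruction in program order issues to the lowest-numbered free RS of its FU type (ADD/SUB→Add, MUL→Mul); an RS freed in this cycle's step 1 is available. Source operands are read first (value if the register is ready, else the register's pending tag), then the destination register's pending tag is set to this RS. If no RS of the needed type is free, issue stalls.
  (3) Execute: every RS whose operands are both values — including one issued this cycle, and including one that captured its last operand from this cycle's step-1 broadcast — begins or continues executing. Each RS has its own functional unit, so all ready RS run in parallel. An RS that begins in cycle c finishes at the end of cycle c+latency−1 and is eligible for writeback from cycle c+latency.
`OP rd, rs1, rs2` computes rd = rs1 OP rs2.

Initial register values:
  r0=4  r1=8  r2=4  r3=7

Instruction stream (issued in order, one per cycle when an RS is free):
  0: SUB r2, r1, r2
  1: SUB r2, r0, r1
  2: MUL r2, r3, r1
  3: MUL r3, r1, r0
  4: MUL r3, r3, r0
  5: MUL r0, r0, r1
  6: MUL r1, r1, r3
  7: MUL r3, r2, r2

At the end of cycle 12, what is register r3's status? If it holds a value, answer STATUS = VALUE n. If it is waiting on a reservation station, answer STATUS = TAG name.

STATUS = VALUE 128

cycle 1: issue SUB r2<-Add1 // r0:4,r1:8,r2:Add1,r3:7
cycle 2: issue SUB r2<-Add2 // r0:4,r1:8,r2:Add2,r3:7
cycle 3: CDB Add1=4; issue MUL r2<-Mul1 // r0:4,r1:8,r2:Mul1,r3:7
cycle 4: CDB Add2=-4; issue MUL r3<-Mul2 // r0:4,r1:8,r2:Mul1,r3:Mul2
cycle 5: stall // r0:4,r1:8,r2:Mul1,r3:Mul2
cycle 6: stall // r0:4,r1:8,r2:Mul1,r3:Mul2
cycle 7: CDB Mul1=56; issue MUL r3<-Mul1 // r0:4,r1:8,r2:56,r3:Mul1
cycle 8: CDB Mul2=32; issue MUL r0<-Mul2 // r0:Mul2,r1:8,r2:56,r3:Mul1
cycle 9: stall // r0:Mul2,r1:8,r2:56,r3:Mul1
cycle 10: stall // r0:Mul2,r1:8,r2:56,r3:Mul1
cycle 11: stall // r0:Mul2,r1:8,r2:56,r3:Mul1
cycle 12: CDB Mul1=128; issue MUL r1<-Mul1 // r0:Mul2,r1:Mul1,r2:56,r3:128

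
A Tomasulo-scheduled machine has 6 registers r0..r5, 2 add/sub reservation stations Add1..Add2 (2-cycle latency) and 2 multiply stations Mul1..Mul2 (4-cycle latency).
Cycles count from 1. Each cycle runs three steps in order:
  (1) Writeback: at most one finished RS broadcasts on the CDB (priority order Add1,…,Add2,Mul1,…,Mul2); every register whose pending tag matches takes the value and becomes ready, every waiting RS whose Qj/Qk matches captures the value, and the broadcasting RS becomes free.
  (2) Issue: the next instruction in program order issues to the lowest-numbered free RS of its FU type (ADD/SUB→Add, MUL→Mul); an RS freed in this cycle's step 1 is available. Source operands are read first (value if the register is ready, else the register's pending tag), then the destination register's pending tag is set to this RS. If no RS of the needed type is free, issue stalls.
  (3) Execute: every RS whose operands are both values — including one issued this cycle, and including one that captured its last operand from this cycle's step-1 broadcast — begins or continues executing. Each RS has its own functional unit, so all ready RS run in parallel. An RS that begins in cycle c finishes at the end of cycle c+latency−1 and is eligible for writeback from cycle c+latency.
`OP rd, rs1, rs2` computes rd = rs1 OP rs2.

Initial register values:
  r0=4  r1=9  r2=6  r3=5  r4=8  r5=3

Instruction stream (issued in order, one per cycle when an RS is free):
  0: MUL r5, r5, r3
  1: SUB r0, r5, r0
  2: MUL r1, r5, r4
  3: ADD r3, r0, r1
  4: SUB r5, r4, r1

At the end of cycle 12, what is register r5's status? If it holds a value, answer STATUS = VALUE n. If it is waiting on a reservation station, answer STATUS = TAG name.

STATUS = VALUE -112

  c1: issue MUL r5<-Mul1  regs: r0:4,r1:9,r2:6,r3:5,r4:8,r5:Mul1
  c2: issue SUB r0<-Add1  regs: r0:Add1,r1:9,r2:6,r3:5,r4:8,r5:Mul1
  c3: issue MUL r1<-Mul2  regs: r0:Add1,r1:Mul2,r2:6,r3:5,r4:8,r5:Mul1
  c4: issue ADD r3<-Add2  regs: r0:Add1,r1:Mul2,r2:6,r3:Add2,r4:8,r5:Mul1
  c5: CDB Mul1=15; stall  regs: r0:Add1,r1:Mul2,r2:6,r3:Add2,r4:8,r5:15
  c6: stall  regs: r0:Add1,r1:Mul2,r2:6,r3:Add2,r4:8,r5:15
  c7: CDB Add1=11; issue SUB r5<-Add1  regs: r0:11,r1:Mul2,r2:6,r3:Add2,r4:8,r5:Add1
  c8: -  regs: r0:11,r1:Mul2,r2:6,r3:Add2,r4:8,r5:Add1
  c9: CDB Mul2=120  regs: r0:11,r1:120,r2:6,r3:Add2,r4:8,r5:Add1
  c10: -  regs: r0:11,r1:120,r2:6,r3:Add2,r4:8,r5:Add1
  c11: CDB Add1=-112  regs: r0:11,r1:120,r2:6,r3:Add2,r4:8,r5:-112
  c12: CDB Add2=131  regs: r0:11,r1:120,r2:6,r3:131,r4:8,r5:-112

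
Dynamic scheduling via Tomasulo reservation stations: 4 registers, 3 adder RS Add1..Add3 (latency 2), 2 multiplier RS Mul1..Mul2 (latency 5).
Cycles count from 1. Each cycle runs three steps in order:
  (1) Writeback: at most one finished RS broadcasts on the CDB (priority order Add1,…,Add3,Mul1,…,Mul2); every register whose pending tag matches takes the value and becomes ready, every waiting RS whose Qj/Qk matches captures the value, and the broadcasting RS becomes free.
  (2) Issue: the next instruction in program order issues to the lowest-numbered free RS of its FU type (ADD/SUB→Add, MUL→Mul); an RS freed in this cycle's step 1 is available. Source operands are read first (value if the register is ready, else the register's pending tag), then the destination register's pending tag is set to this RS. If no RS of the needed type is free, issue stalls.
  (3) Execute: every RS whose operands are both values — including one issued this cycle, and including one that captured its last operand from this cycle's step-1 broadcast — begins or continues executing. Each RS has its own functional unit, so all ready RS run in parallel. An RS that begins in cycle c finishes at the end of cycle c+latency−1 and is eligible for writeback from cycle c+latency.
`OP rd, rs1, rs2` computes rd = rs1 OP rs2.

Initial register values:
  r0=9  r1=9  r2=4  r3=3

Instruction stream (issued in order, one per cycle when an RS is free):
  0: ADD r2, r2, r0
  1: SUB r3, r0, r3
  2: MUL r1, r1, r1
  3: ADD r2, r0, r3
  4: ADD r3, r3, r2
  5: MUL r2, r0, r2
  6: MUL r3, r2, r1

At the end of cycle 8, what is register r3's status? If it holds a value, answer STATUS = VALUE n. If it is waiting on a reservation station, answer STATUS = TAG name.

STATUS = VALUE 21

cycle 1: issue ADD r2<-Add1 // r0:9,r1:9,r2:Add1,r3:3
cycle 2: issue SUB r3<-Add2 // r0:9,r1:9,r2:Add1,r3:Add2
cycle 3: CDB Add1=13; issue MUL r1<-Mul1 // r0:9,r1:Mul1,r2:13,r3:Add2
cycle 4: CDB Add2=6; issue ADD r2<-Add1 // r0:9,r1:Mul1,r2:Add1,r3:6
cycle 5: issue ADD r3<-Add2 // r0:9,r1:Mul1,r2:Add1,r3:Add2
cycle 6: CDB Add1=15; issue MUL r2<-Mul2 // r0:9,r1:Mul1,r2:Mul2,r3:Add2
cycle 7: stall // r0:9,r1:Mul1,r2:Mul2,r3:Add2
cycle 8: CDB Add2=21; stall // r0:9,r1:Mul1,r2:Mul2,r3:21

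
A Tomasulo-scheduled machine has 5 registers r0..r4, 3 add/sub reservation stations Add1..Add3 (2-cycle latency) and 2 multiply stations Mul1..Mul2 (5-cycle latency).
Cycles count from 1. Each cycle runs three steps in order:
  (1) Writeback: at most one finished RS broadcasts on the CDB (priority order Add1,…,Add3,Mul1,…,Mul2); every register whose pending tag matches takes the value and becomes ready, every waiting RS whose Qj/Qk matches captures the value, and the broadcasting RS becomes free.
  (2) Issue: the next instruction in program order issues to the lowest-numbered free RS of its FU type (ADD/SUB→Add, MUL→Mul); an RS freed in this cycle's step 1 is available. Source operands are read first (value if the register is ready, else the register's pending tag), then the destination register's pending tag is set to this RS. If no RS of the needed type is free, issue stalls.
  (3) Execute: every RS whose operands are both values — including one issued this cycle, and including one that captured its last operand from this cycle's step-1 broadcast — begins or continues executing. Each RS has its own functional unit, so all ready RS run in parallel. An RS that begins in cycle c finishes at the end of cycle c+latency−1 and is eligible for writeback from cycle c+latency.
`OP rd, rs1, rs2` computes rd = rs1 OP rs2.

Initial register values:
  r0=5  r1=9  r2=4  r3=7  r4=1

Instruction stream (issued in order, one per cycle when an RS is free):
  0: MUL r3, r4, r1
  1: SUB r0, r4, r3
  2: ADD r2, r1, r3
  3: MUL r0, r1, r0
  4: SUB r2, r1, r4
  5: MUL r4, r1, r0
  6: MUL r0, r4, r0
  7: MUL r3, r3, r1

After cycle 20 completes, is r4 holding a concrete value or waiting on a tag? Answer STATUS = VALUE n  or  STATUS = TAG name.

STATUS = VALUE -648

c1: issue MUL r3<-Mul1 | r0:5,r1:9,r2:4,r3:Mul1,r4:1
c2: issue SUB r0<-Add1 | r0:Add1,r1:9,r2:4,r3:Mul1,r4:1
c3: issue ADD r2<-Add2 | r0:Add1,r1:9,r2:Add2,r3:Mul1,r4:1
c4: issue MUL r0<-Mul2 | r0:Mul2,r1:9,r2:Add2,r3:Mul1,r4:1
c5: issue SUB r2<-Add3 | r0:Mul2,r1:9,r2:Add3,r3:Mul1,r4:1
c6: CDB Mul1=9; issue MUL r4<-Mul1 | r0:Mul2,r1:9,r2:Add3,r3:9,r4:Mul1
c7: CDB Add3=8; stall | r0:Mul2,r1:9,r2:8,r3:9,r4:Mul1
c8: CDB Add1=-8; stall | r0:Mul2,r1:9,r2:8,r3:9,r4:Mul1
c9: CDB Add2=18; stall | r0:Mul2,r1:9,r2:8,r3:9,r4:Mul1
c10: stall | r0:Mul2,r1:9,r2:8,r3:9,r4:Mul1
c11: stall | r0:Mul2,r1:9,r2:8,r3:9,r4:Mul1
c12: stall | r0:Mul2,r1:9,r2:8,r3:9,r4:Mul1
c13: CDB Mul2=-72; issue MUL r0<-Mul2 | r0:Mul2,r1:9,r2:8,r3:9,r4:Mul1
c14: stall | r0:Mul2,r1:9,r2:8,r3:9,r4:Mul1
c15: stall | r0:Mul2,r1:9,r2:8,r3:9,r4:Mul1
c16: stall | r0:Mul2,r1:9,r2:8,r3:9,r4:Mul1
c17: stall | r0:Mul2,r1:9,r2:8,r3:9,r4:Mul1
c18: CDB Mul1=-648; issue MUL r3<-Mul1 | r0:Mul2,r1:9,r2:8,r3:Mul1,r4:-648
c19: - | r0:Mul2,r1:9,r2:8,r3:Mul1,r4:-648
c20: - | r0:Mul2,r1:9,r2:8,r3:Mul1,r4:-648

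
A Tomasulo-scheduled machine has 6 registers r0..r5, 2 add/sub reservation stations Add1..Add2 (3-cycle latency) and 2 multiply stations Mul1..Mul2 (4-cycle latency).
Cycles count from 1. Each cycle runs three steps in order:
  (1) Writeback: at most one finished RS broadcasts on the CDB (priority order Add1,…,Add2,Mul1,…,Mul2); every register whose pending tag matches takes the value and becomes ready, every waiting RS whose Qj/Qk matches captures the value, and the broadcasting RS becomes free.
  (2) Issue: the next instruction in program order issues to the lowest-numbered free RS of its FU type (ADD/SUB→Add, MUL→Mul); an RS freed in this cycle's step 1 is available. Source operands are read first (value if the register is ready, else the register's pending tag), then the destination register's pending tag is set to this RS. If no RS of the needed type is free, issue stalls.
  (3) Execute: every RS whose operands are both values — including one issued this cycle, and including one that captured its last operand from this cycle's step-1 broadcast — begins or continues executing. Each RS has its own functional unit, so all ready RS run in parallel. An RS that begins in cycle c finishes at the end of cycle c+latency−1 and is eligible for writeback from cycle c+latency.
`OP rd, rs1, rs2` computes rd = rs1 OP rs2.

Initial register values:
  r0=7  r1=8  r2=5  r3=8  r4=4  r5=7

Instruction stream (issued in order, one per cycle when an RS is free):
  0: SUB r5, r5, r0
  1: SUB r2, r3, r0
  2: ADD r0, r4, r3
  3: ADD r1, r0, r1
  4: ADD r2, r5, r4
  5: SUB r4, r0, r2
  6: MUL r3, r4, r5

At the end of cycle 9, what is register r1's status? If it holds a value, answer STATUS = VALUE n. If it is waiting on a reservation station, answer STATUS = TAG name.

STATUS = TAG Add2

cycle 1: issue SUB r5<-Add1 // r0:7,r1:8,r2:5,r3:8,r4:4,r5:Add1
cycle 2: issue SUB r2<-Add2 // r0:7,r1:8,r2:Add2,r3:8,r4:4,r5:Add1
cycle 3: stall // r0:7,r1:8,r2:Add2,r3:8,r4:4,r5:Add1
cycle 4: CDB Add1=0; issue ADD r0<-Add1 // r0:Add1,r1:8,r2:Add2,r3:8,r4:4,r5:0
cycle 5: CDB Add2=1; issue ADD r1<-Add2 // r0:Add1,r1:Add2,r2:1,r3:8,r4:4,r5:0
cycle 6: stall // r0:Add1,r1:Add2,r2:1,r3:8,r4:4,r5:0
cycle 7: CDB Add1=12; issue ADD r2<-Add1 // r0:12,r1:Add2,r2:Add1,r3:8,r4:4,r5:0
cycle 8: stall // r0:12,r1:Add2,r2:Add1,r3:8,r4:4,r5:0
cycle 9: stall // r0:12,r1:Add2,r2:Add1,r3:8,r4:4,r5:0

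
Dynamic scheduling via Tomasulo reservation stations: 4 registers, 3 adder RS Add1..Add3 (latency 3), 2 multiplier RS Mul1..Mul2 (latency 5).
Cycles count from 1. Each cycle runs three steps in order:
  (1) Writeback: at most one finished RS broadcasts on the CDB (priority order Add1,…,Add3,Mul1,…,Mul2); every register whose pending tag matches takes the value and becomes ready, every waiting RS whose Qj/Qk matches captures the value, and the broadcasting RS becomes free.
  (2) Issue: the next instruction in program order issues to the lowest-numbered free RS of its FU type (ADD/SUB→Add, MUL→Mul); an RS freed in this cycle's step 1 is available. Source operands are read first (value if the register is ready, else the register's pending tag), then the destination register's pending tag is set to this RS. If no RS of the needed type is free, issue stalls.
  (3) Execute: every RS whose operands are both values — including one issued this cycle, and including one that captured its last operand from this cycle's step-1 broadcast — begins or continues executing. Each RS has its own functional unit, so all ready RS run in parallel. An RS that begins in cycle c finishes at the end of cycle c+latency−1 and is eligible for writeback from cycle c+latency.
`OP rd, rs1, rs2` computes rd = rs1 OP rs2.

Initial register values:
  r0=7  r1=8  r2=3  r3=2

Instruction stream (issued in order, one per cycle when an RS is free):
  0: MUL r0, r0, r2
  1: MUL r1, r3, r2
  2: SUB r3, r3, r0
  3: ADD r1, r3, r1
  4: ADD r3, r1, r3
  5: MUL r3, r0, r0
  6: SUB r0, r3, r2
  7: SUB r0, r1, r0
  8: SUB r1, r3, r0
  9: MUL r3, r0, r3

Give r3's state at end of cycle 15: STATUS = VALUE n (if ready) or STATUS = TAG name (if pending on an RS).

  c1: issue MUL r0<-Mul1  regs: r0:Mul1,r1:8,r2:3,r3:2
  c2: issue MUL r1<-Mul2  regs: r0:Mul1,r1:Mul2,r2:3,r3:2
  c3: issue SUB r3<-Add1  regs: r0:Mul1,r1:Mul2,r2:3,r3:Add1
  c4: issue ADD r1<-Add2  regs: r0:Mul1,r1:Add2,r2:3,r3:Add1
  c5: issue ADD r3<-Add3  regs: r0:Mul1,r1:Add2,r2:3,r3:Add3
  c6: CDB Mul1=21; issue MUL r3<-Mul1  regs: r0:21,r1:Add2,r2:3,r3:Mul1
  c7: CDB Mul2=6; stall  regs: r0:21,r1:Add2,r2:3,r3:Mul1
  c8: stall  regs: r0:21,r1:Add2,r2:3,r3:Mul1
  c9: CDB Add1=-19; issue SUB r0<-Add1  regs: r0:Add1,r1:Add2,r2:3,r3:Mul1
  c10: stall  regs: r0:Add1,r1:Add2,r2:3,r3:Mul1
  c11: CDB Mul1=441; stall  regs: r0:Add1,r1:Add2,r2:3,r3:441
  c12: CDB Add2=-13; issue SUB r0<-Add2  regs: r0:Add2,r1:-13,r2:3,r3:441
  c13: stall  regs: r0:Add2,r1:-13,r2:3,r3:441
  c14: CDB Add1=438; issue SUB r1<-Add1  regs: r0:Add2,r1:Add1,r2:3,r3:441
  c15: CDB Add3=-32; issue MUL r3<-Mul1  regs: r0:Add2,r1:Add1,r2:3,r3:Mul1

STATUS = TAG Mul1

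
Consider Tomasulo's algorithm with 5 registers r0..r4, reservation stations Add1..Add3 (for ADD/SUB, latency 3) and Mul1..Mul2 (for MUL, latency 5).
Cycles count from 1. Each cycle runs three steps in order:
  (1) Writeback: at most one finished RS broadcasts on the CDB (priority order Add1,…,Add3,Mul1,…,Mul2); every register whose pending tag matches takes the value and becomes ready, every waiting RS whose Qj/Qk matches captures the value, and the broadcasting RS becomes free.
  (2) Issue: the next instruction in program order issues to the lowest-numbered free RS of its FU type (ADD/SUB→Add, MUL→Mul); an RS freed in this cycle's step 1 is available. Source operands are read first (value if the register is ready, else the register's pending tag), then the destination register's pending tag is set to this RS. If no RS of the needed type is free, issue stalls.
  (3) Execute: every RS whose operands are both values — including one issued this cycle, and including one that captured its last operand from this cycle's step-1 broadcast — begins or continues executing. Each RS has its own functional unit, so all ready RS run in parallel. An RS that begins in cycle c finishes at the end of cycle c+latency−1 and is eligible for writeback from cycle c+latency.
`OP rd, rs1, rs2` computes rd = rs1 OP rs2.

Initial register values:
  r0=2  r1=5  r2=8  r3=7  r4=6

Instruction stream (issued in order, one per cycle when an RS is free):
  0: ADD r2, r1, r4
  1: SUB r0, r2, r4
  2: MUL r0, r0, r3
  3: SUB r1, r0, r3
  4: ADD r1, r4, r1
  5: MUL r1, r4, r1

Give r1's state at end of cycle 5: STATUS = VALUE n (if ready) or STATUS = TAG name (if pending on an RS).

cycle 1: issue ADD r2<-Add1 // r0:2,r1:5,r2:Add1,r3:7,r4:6
cycle 2: issue SUB r0<-Add2 // r0:Add2,r1:5,r2:Add1,r3:7,r4:6
cycle 3: issue MUL r0<-Mul1 // r0:Mul1,r1:5,r2:Add1,r3:7,r4:6
cycle 4: CDB Add1=11; issue SUB r1<-Add1 // r0:Mul1,r1:Add1,r2:11,r3:7,r4:6
cycle 5: issue ADD r1<-Add3 // r0:Mul1,r1:Add3,r2:11,r3:7,r4:6

STATUS = TAG Add3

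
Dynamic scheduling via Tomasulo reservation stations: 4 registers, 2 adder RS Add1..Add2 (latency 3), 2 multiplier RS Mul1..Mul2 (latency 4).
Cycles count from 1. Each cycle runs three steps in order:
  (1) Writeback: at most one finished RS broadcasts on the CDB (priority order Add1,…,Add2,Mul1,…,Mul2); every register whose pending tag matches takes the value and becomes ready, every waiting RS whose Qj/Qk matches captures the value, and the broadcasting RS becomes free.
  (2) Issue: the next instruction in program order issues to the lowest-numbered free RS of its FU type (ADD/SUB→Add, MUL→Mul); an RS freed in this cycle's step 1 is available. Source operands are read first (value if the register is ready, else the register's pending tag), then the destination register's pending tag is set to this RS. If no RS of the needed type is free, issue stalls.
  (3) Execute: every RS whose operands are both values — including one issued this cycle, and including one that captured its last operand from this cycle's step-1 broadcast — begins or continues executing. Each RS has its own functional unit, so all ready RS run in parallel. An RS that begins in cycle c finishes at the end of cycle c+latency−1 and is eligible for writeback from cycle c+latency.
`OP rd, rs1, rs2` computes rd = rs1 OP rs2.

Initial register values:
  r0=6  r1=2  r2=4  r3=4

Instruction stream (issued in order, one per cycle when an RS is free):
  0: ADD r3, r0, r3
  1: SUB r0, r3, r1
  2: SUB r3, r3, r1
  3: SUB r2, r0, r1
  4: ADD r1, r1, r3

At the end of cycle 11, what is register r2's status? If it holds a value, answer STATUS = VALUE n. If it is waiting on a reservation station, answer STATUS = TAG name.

cycle 1: issue ADD r3<-Add1 // r0:6,r1:2,r2:4,r3:Add1
cycle 2: issue SUB r0<-Add2 // r0:Add2,r1:2,r2:4,r3:Add1
cycle 3: stall // r0:Add2,r1:2,r2:4,r3:Add1
cycle 4: CDB Add1=10; issue SUB r3<-Add1 // r0:Add2,r1:2,r2:4,r3:Add1
cycle 5: stall // r0:Add2,r1:2,r2:4,r3:Add1
cycle 6: stall // r0:Add2,r1:2,r2:4,r3:Add1
cycle 7: CDB Add1=8; issue SUB r2<-Add1 // r0:Add2,r1:2,r2:Add1,r3:8
cycle 8: CDB Add2=8; issue ADD r1<-Add2 // r0:8,r1:Add2,r2:Add1,r3:8
cycle 9: - // r0:8,r1:Add2,r2:Add1,r3:8
cycle 10: - // r0:8,r1:Add2,r2:Add1,r3:8
cycle 11: CDB Add1=6 // r0:8,r1:Add2,r2:6,r3:8

STATUS = VALUE 6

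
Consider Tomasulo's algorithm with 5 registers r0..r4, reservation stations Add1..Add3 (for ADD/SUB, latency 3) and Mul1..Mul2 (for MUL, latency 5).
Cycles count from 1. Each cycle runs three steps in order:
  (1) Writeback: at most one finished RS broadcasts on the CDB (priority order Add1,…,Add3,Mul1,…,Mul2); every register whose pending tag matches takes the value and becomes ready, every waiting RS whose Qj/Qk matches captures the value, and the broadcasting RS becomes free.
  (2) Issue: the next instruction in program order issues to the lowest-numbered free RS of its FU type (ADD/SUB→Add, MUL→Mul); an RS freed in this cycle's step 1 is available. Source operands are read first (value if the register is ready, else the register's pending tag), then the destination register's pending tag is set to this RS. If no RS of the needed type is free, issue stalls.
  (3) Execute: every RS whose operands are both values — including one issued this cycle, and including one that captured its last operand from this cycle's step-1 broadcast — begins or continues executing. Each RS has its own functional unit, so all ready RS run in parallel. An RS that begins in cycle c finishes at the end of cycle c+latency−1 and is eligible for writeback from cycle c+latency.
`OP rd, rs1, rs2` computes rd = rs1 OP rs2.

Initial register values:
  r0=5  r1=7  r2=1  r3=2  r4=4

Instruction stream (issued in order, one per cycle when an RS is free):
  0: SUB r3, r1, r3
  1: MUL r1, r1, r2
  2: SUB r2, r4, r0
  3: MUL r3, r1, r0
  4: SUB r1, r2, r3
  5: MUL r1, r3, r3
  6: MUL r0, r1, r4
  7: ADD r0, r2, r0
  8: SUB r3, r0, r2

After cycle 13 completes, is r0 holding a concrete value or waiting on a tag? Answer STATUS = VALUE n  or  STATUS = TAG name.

cycle 1: issue SUB r3<-Add1 // r0:5,r1:7,r2:1,r3:Add1,r4:4
cycle 2: issue MUL r1<-Mul1 // r0:5,r1:Mul1,r2:1,r3:Add1,r4:4
cycle 3: issue SUB r2<-Add2 // r0:5,r1:Mul1,r2:Add2,r3:Add1,r4:4
cycle 4: CDB Add1=5; issue MUL r3<-Mul2 // r0:5,r1:Mul1,r2:Add2,r3:Mul2,r4:4
cycle 5: issue SUB r1<-Add1 // r0:5,r1:Add1,r2:Add2,r3:Mul2,r4:4
cycle 6: CDB Add2=-1; stall // r0:5,r1:Add1,r2:-1,r3:Mul2,r4:4
cycle 7: CDB Mul1=7; issue MUL r1<-Mul1 // r0:5,r1:Mul1,r2:-1,r3:Mul2,r4:4
cycle 8: stall // r0:5,r1:Mul1,r2:-1,r3:Mul2,r4:4
cycle 9: stall // r0:5,r1:Mul1,r2:-1,r3:Mul2,r4:4
cycle 10: stall // r0:5,r1:Mul1,r2:-1,r3:Mul2,r4:4
cycle 11: stall // r0:5,r1:Mul1,r2:-1,r3:Mul2,r4:4
cycle 12: CDB Mul2=35; issue MUL r0<-Mul2 // r0:Mul2,r1:Mul1,r2:-1,r3:35,r4:4
cycle 13: issue ADD r0<-Add2 // r0:Add2,r1:Mul1,r2:-1,r3:35,r4:4

STATUS = TAG Add2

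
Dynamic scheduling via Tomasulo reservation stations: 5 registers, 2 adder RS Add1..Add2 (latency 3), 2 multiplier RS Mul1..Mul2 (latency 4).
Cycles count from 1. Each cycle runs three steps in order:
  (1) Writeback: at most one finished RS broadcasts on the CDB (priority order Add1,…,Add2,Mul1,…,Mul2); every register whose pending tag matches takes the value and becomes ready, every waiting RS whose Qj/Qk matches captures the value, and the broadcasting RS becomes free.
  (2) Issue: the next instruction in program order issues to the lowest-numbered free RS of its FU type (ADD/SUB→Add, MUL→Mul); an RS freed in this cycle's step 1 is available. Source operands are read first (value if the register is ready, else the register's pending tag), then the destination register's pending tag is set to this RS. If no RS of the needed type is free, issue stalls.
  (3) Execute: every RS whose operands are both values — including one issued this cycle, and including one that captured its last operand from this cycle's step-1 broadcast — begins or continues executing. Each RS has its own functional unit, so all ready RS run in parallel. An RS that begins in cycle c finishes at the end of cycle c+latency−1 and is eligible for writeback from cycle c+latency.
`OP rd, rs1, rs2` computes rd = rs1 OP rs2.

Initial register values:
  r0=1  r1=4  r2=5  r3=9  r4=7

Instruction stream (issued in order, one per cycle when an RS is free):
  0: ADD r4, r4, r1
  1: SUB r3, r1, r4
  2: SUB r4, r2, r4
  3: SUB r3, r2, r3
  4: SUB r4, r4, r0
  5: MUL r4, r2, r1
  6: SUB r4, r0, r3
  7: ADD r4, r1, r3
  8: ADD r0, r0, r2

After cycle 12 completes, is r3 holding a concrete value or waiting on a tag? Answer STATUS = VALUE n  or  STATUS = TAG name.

STATUS = VALUE 12

  c1: issue ADD r4<-Add1  regs: r0:1,r1:4,r2:5,r3:9,r4:Add1
  c2: issue SUB r3<-Add2  regs: r0:1,r1:4,r2:5,r3:Add2,r4:Add1
  c3: stall  regs: r0:1,r1:4,r2:5,r3:Add2,r4:Add1
  c4: CDB Add1=11; issue SUB r4<-Add1  regs: r0:1,r1:4,r2:5,r3:Add2,r4:Add1
  c5: stall  regs: r0:1,r1:4,r2:5,r3:Add2,r4:Add1
  c6: stall  regs: r0:1,r1:4,r2:5,r3:Add2,r4:Add1
  c7: CDB Add1=-6; issue SUB r3<-Add1  regs: r0:1,r1:4,r2:5,r3:Add1,r4:-6
  c8: CDB Add2=-7; issue SUB r4<-Add2  regs: r0:1,r1:4,r2:5,r3:Add1,r4:Add2
  c9: issue MUL r4<-Mul1  regs: r0:1,r1:4,r2:5,r3:Add1,r4:Mul1
  c10: stall  regs: r0:1,r1:4,r2:5,r3:Add1,r4:Mul1
  c11: CDB Add1=12; issue SUB r4<-Add1  regs: r0:1,r1:4,r2:5,r3:12,r4:Add1
  c12: CDB Add2=-7; issue ADD r4<-Add2  regs: r0:1,r1:4,r2:5,r3:12,r4:Add2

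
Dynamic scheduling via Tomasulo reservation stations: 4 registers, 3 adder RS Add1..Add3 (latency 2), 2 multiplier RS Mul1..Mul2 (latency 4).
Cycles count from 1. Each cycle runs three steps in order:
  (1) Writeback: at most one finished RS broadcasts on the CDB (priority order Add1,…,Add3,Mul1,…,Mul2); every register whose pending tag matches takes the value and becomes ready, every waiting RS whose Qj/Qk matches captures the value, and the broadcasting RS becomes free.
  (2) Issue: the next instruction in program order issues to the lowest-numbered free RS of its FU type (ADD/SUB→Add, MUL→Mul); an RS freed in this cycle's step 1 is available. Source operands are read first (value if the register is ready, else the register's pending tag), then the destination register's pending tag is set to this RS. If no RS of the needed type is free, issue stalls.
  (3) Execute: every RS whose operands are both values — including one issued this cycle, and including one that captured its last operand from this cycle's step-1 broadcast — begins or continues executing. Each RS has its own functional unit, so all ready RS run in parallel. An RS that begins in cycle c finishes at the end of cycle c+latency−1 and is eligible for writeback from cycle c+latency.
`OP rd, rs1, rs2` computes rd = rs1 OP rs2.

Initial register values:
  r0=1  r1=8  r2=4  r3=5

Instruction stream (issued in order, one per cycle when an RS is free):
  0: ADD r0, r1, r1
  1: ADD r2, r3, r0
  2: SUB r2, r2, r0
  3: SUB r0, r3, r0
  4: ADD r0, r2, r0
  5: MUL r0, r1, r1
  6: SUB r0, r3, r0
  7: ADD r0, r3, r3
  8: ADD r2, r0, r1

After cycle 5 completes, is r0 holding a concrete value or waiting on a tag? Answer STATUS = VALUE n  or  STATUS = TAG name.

STATUS = TAG Add2

c1: issue ADD r0<-Add1 | r0:Add1,r1:8,r2:4,r3:5
c2: issue ADD r2<-Add2 | r0:Add1,r1:8,r2:Add2,r3:5
c3: CDB Add1=16; issue SUB r2<-Add1 | r0:16,r1:8,r2:Add1,r3:5
c4: issue SUB r0<-Add3 | r0:Add3,r1:8,r2:Add1,r3:5
c5: CDB Add2=21; issue ADD r0<-Add2 | r0:Add2,r1:8,r2:Add1,r3:5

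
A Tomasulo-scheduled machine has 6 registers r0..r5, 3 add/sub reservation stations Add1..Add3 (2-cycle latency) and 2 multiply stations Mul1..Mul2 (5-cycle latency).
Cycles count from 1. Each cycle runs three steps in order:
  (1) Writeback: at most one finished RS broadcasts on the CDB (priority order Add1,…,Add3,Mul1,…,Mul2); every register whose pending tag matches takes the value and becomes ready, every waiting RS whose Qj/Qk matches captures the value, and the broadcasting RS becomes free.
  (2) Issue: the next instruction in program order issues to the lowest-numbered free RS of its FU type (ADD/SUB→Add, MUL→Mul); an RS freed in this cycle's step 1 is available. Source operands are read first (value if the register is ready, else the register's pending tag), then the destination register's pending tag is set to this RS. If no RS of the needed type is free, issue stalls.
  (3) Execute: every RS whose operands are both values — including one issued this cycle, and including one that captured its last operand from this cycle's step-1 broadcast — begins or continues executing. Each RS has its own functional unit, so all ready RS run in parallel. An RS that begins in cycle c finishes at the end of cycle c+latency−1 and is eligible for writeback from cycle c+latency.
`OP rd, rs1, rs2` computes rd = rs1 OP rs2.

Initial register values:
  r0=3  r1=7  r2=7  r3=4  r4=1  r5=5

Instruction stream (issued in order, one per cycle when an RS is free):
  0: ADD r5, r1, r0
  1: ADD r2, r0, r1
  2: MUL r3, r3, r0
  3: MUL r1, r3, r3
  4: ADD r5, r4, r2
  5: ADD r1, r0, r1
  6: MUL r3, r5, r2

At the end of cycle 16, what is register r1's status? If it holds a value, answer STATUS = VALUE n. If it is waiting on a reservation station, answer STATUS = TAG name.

STATUS = VALUE 147

cycle 1: issue ADD r5<-Add1 // r0:3,r1:7,r2:7,r3:4,r4:1,r5:Add1
cycle 2: issue ADD r2<-Add2 // r0:3,r1:7,r2:Add2,r3:4,r4:1,r5:Add1
cycle 3: CDB Add1=10; issue MUL r3<-Mul1 // r0:3,r1:7,r2:Add2,r3:Mul1,r4:1,r5:10
cycle 4: CDB Add2=10; issue MUL r1<-Mul2 // r0:3,r1:Mul2,r2:10,r3:Mul1,r4:1,r5:10
cycle 5: issue ADD r5<-Add1 // r0:3,r1:Mul2,r2:10,r3:Mul1,r4:1,r5:Add1
cycle 6: issue ADD r1<-Add2 // r0:3,r1:Add2,r2:10,r3:Mul1,r4:1,r5:Add1
cycle 7: CDB Add1=11; stall // r0:3,r1:Add2,r2:10,r3:Mul1,r4:1,r5:11
cycle 8: CDB Mul1=12; issue MUL r3<-Mul1 // r0:3,r1:Add2,r2:10,r3:Mul1,r4:1,r5:11
cycle 9: - // r0:3,r1:Add2,r2:10,r3:Mul1,r4:1,r5:11
cycle 10: - // r0:3,r1:Add2,r2:10,r3:Mul1,r4:1,r5:11
cycle 11: - // r0:3,r1:Add2,r2:10,r3:Mul1,r4:1,r5:11
cycle 12: - // r0:3,r1:Add2,r2:10,r3:Mul1,r4:1,r5:11
cycle 13: CDB Mul1=110 // r0:3,r1:Add2,r2:10,r3:110,r4:1,r5:11
cycle 14: CDB Mul2=144 // r0:3,r1:Add2,r2:10,r3:110,r4:1,r5:11
cycle 15: - // r0:3,r1:Add2,r2:10,r3:110,r4:1,r5:11
cycle 16: CDB Add2=147 // r0:3,r1:147,r2:10,r3:110,r4:1,r5:11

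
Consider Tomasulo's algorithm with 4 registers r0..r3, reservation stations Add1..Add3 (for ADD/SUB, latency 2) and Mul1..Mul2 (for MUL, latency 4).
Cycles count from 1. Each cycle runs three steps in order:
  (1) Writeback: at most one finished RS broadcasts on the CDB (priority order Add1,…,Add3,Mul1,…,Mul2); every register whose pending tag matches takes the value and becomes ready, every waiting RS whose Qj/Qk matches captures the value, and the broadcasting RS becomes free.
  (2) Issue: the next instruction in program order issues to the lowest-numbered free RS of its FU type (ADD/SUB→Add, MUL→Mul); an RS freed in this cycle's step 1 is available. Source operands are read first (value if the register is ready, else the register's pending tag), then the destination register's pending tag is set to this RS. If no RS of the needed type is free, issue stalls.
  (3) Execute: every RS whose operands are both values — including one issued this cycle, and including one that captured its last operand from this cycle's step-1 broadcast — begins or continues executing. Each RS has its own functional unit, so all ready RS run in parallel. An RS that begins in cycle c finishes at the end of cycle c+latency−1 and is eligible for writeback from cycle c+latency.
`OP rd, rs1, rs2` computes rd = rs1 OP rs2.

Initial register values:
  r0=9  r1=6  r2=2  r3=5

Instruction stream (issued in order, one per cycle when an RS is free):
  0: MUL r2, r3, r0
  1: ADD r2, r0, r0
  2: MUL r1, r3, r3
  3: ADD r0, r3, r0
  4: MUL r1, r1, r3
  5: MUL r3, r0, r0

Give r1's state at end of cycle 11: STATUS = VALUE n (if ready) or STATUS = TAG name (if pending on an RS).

STATUS = VALUE 125

  c1: issue MUL r2<-Mul1  regs: r0:9,r1:6,r2:Mul1,r3:5
  c2: issue ADD r2<-Add1  regs: r0:9,r1:6,r2:Add1,r3:5
  c3: issue MUL r1<-Mul2  regs: r0:9,r1:Mul2,r2:Add1,r3:5
  c4: CDB Add1=18; issue ADD r0<-Add1  regs: r0:Add1,r1:Mul2,r2:18,r3:5
  c5: CDB Mul1=45; issue MUL r1<-Mul1  regs: r0:Add1,r1:Mul1,r2:18,r3:5
  c6: CDB Add1=14; stall  regs: r0:14,r1:Mul1,r2:18,r3:5
  c7: CDB Mul2=25; issue MUL r3<-Mul2  regs: r0:14,r1:Mul1,r2:18,r3:Mul2
  c8: -  regs: r0:14,r1:Mul1,r2:18,r3:Mul2
  c9: -  regs: r0:14,r1:Mul1,r2:18,r3:Mul2
  c10: -  regs: r0:14,r1:Mul1,r2:18,r3:Mul2
  c11: CDB Mul1=125  regs: r0:14,r1:125,r2:18,r3:Mul2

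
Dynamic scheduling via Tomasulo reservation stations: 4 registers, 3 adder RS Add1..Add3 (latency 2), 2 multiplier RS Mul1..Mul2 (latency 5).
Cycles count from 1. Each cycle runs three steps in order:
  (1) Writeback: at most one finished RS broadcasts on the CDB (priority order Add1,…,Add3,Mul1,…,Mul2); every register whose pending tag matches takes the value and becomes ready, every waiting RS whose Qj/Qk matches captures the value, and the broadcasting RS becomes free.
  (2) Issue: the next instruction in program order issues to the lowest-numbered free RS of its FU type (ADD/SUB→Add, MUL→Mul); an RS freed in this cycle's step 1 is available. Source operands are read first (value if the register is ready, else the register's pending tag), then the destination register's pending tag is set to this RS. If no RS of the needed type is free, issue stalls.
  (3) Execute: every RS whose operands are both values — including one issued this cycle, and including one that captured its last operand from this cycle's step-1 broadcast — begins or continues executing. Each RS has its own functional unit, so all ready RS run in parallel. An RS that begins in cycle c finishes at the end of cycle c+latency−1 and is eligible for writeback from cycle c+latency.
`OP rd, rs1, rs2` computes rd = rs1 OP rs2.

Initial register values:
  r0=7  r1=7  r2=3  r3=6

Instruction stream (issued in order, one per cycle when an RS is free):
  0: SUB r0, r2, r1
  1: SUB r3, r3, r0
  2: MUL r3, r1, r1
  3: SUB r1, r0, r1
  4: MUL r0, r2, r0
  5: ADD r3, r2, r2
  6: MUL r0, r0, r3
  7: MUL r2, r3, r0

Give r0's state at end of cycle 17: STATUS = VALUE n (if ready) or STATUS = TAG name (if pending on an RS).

STATUS = VALUE -72

  c1: issue SUB r0<-Add1  regs: r0:Add1,r1:7,r2:3,r3:6
  c2: issue SUB r3<-Add2  regs: r0:Add1,r1:7,r2:3,r3:Add2
  c3: CDB Add1=-4; issue MUL r3<-Mul1  regs: r0:-4,r1:7,r2:3,r3:Mul1
  c4: issue SUB r1<-Add1  regs: r0:-4,r1:Add1,r2:3,r3:Mul1
  c5: CDB Add2=10; issue MUL r0<-Mul2  regs: r0:Mul2,r1:Add1,r2:3,r3:Mul1
  c6: CDB Add1=-11; issue ADD r3<-Add1  regs: r0:Mul2,r1:-11,r2:3,r3:Add1
  c7: stall  regs: r0:Mul2,r1:-11,r2:3,r3:Add1
  c8: CDB Add1=6; stall  regs: r0:Mul2,r1:-11,r2:3,r3:6
  c9: CDB Mul1=49; issue MUL r0<-Mul1  regs: r0:Mul1,r1:-11,r2:3,r3:6
  c10: CDB Mul2=-12; issue MUL r2<-Mul2  regs: r0:Mul1,r1:-11,r2:Mul2,r3:6
  c11: -  regs: r0:Mul1,r1:-11,r2:Mul2,r3:6
  c12: -  regs: r0:Mul1,r1:-11,r2:Mul2,r3:6
  c13: -  regs: r0:Mul1,r1:-11,r2:Mul2,r3:6
  c14: -  regs: r0:Mul1,r1:-11,r2:Mul2,r3:6
  c15: CDB Mul1=-72  regs: r0:-72,r1:-11,r2:Mul2,r3:6
  c16: -  regs: r0:-72,r1:-11,r2:Mul2,r3:6
  c17: -  regs: r0:-72,r1:-11,r2:Mul2,r3:6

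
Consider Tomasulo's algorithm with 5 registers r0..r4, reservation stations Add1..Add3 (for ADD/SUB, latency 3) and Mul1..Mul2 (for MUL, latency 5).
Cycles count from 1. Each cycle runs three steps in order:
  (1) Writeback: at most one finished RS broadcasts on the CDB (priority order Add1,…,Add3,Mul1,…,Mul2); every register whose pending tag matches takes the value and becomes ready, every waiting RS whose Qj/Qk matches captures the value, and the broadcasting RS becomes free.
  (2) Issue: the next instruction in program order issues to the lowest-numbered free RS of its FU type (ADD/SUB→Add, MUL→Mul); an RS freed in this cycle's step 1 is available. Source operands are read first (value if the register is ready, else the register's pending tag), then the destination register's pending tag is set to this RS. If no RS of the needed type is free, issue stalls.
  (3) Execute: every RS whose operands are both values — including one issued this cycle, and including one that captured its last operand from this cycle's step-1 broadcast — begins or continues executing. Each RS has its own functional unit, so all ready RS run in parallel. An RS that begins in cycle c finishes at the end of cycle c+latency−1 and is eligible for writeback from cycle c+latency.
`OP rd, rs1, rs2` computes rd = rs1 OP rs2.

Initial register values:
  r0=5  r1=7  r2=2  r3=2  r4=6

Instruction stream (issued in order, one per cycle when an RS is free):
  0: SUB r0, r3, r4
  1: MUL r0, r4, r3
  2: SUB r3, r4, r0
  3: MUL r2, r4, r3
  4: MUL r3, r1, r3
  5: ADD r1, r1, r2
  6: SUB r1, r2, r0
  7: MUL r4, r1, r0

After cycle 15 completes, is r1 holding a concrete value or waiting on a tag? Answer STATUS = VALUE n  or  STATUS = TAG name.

STATUS = TAG Add3

cycle 1: issue SUB r0<-Add1 // r0:Add1,r1:7,r2:2,r3:2,r4:6
cycle 2: issue MUL r0<-Mul1 // r0:Mul1,r1:7,r2:2,r3:2,r4:6
cycle 3: issue SUB r3<-Add2 // r0:Mul1,r1:7,r2:2,r3:Add2,r4:6
cycle 4: CDB Add1=-4; issue MUL r2<-Mul2 // r0:Mul1,r1:7,r2:Mul2,r3:Add2,r4:6
cycle 5: stall // r0:Mul1,r1:7,r2:Mul2,r3:Add2,r4:6
cycle 6: stall // r0:Mul1,r1:7,r2:Mul2,r3:Add2,r4:6
cycle 7: CDB Mul1=12; issue MUL r3<-Mul1 // r0:12,r1:7,r2:Mul2,r3:Mul1,r4:6
cycle 8: issue ADD r1<-Add1 // r0:12,r1:Add1,r2:Mul2,r3:Mul1,r4:6
cycle 9: issue SUB r1<-Add3 // r0:12,r1:Add3,r2:Mul2,r3:Mul1,r4:6
cycle 10: CDB Add2=-6; stall // r0:12,r1:Add3,r2:Mul2,r3:Mul1,r4:6
cycle 11: stall // r0:12,r1:Add3,r2:Mul2,r3:Mul1,r4:6
cycle 12: stall // r0:12,r1:Add3,r2:Mul2,r3:Mul1,r4:6
cycle 13: stall // r0:12,r1:Add3,r2:Mul2,r3:Mul1,r4:6
cycle 14: stall // r0:12,r1:Add3,r2:Mul2,r3:Mul1,r4:6
cycle 15: CDB Mul1=-42; issue MUL r4<-Mul1 // r0:12,r1:Add3,r2:Mul2,r3:-42,r4:Mul1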